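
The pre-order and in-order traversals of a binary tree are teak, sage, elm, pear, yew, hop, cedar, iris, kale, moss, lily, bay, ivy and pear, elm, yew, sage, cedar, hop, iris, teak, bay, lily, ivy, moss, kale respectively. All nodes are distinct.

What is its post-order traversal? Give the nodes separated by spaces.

The first element of pre-order is the root; it splits in-order into left and right subtrees.
Root teak: left subtree has 7 nodes {pear, elm, yew, sage, cedar, hop, iris}, right has 5 {bay, lily, ivy, moss, kale}.
  Root sage: left subtree has 3 nodes {pear, elm, yew}, right has 3 {cedar, hop, iris}.
    Root elm: left subtree has 1 node {pear}, right has 1 {yew}.
    Root hop: left subtree has 1 node {cedar}, right has 1 {iris}.
  Root kale: left subtree has 4 nodes {bay, lily, ivy, moss}, right has 0 { }.
    Root moss: left subtree has 3 nodes {bay, lily, ivy}, right has 0 { }.
      Root lily: left subtree has 1 node {bay}, right has 1 {ivy}.

pear yew elm cedar iris hop sage bay ivy lily moss kale teak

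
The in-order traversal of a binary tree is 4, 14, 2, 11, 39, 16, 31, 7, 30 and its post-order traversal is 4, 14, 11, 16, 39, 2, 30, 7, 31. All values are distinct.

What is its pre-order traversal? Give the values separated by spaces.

The last element of post-order is the root; it splits in-order into left and right subtrees.
Root 31: left subtree has 6 nodes {4, 14, 2, 11, 39, 16}, right has 2 {7, 30}.
  Root 2: left subtree has 2 nodes {4, 14}, right has 3 {11, 39, 16}.
    Root 14: left subtree has 1 node {4}, right has 0 { }.
    Root 39: left subtree has 1 node {11}, right has 1 {16}.
  Root 7: left subtree has 0 nodes { }, right has 1 {30}.

31 2 14 4 39 11 16 7 30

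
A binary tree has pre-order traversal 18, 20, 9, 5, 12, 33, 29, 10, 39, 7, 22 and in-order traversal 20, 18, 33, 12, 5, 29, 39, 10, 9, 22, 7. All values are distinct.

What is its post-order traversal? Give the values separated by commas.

The first element of pre-order is the root; it splits in-order into left and right subtrees.
Root 18: left subtree has 1 node {20}, right has 9 {33, 12, 5, 29, 39, 10, 9, 22, 7}.
  Root 9: left subtree has 6 nodes {33, 12, 5, 29, 39, 10}, right has 2 {22, 7}.
    Root 5: left subtree has 2 nodes {33, 12}, right has 3 {29, 39, 10}.
      Root 12: left subtree has 1 node {33}, right has 0 { }.
      Root 29: left subtree has 0 nodes { }, right has 2 {39, 10}.
        Root 10: left subtree has 1 node {39}, right has 0 { }.
    Root 7: left subtree has 1 node {22}, right has 0 { }.

20, 33, 12, 39, 10, 29, 5, 22, 7, 9, 18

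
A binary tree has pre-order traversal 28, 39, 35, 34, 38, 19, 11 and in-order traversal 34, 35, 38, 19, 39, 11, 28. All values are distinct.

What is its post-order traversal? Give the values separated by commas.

34, 19, 38, 35, 11, 39, 28

The first element of pre-order is the root; it splits in-order into left and right subtrees.
Root 28: left subtree has 6 nodes {34, 35, 38, 19, 39, 11}, right has 0 { }.
  Root 39: left subtree has 4 nodes {34, 35, 38, 19}, right has 1 {11}.
    Root 35: left subtree has 1 node {34}, right has 2 {38, 19}.
      Root 38: left subtree has 0 nodes { }, right has 1 {19}.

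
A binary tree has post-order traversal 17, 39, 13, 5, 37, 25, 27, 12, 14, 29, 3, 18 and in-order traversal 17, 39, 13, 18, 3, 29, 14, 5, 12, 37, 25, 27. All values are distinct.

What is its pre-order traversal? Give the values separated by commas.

The last element of post-order is the root; it splits in-order into left and right subtrees.
Root 18: left subtree has 3 nodes {17, 39, 13}, right has 8 {3, 29, 14, 5, 12, 37, 25, 27}.
  Root 13: left subtree has 2 nodes {17, 39}, right has 0 { }.
    Root 39: left subtree has 1 node {17}, right has 0 { }.
  Root 3: left subtree has 0 nodes { }, right has 7 {29, 14, 5, 12, 37, 25, 27}.
    Root 29: left subtree has 0 nodes { }, right has 6 {14, 5, 12, 37, 25, 27}.
      Root 14: left subtree has 0 nodes { }, right has 5 {5, 12, 37, 25, 27}.
        Root 12: left subtree has 1 node {5}, right has 3 {37, 25, 27}.
          Root 27: left subtree has 2 nodes {37, 25}, right has 0 { }.
            Root 25: left subtree has 1 node {37}, right has 0 { }.

18, 13, 39, 17, 3, 29, 14, 12, 5, 27, 25, 37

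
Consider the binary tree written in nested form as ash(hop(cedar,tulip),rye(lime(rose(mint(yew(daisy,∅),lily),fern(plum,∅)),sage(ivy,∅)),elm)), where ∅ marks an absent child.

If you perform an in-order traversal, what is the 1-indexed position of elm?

In-order visits the left subtree, then the node, then the right subtree.
At ash: go left to hop.
  At hop: go left to cedar.
    cedar is a leaf — visit cedar.
  Visit hop.
  At hop: go right to tulip.
    tulip is a leaf — visit tulip.
Visit ash.
At ash: go right to rye.
  At rye: go left to lime.
    At lime: go left to rose.
      At rose: go left to mint.
        At mint: go left to yew.
          At yew: go left to daisy.
            daisy is a leaf — visit daisy.
          Visit yew.
          At yew: no right child.
        Visit mint.
        At mint: go right to lily.
          lily is a leaf — visit lily.
      Visit rose.
      At rose: go right to fern.
        At fern: go left to plum.
          plum is a leaf — visit plum.
        Visit fern.
        At fern: no right child.
    Visit lime.
    At lime: go right to sage.
      At sage: go left to ivy.
        ivy is a leaf — visit ivy.
      Visit sage.
      At sage: no right child.
  Visit rye.
  At rye: go right to elm.
    elm is a leaf — visit elm.
Full in-order sequence: cedar, hop, tulip, ash, daisy, yew, mint, lily, rose, plum, fern, lime, ivy, sage, rye, elm.

16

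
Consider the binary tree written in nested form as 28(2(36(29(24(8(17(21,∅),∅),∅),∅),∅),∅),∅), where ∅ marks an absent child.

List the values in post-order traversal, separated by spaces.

Post-order visits the left subtree, then the right subtree, then the node.
At 28: go left to 2.
  At 2: go left to 36.
    At 36: go left to 29.
      At 29: go left to 24.
        At 24: go left to 8.
          At 8: go left to 17.
            At 17: go left to 21.
              21 is a leaf — visit 21.
            At 17: no right child.
            Visit 17.
          At 8: no right child.
          Visit 8.
        At 24: no right child.
        Visit 24.
      At 29: no right child.
      Visit 29.
    At 36: no right child.
    Visit 36.
  At 2: no right child.
  Visit 2.
At 28: no right child.
Visit 28.

21 17 8 24 29 36 2 28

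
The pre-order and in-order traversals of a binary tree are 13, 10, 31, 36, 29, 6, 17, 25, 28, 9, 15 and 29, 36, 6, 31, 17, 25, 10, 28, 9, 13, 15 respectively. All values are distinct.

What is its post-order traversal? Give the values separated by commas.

The first element of pre-order is the root; it splits in-order into left and right subtrees.
Root 13: left subtree has 9 nodes {29, 36, 6, 31, 17, 25, 10, 28, 9}, right has 1 {15}.
  Root 10: left subtree has 6 nodes {29, 36, 6, 31, 17, 25}, right has 2 {28, 9}.
    Root 31: left subtree has 3 nodes {29, 36, 6}, right has 2 {17, 25}.
      Root 36: left subtree has 1 node {29}, right has 1 {6}.
      Root 17: left subtree has 0 nodes { }, right has 1 {25}.
    Root 28: left subtree has 0 nodes { }, right has 1 {9}.

29, 6, 36, 25, 17, 31, 9, 28, 10, 15, 13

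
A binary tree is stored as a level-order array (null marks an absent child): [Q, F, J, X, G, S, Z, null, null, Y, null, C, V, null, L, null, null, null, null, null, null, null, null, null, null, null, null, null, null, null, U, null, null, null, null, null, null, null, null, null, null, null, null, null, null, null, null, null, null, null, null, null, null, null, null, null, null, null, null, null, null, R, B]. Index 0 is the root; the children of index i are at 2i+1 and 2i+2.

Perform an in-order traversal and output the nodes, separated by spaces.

In-order visits the left subtree, then the node, then the right subtree.
At Q: go left to F.
  At F: go left to X.
    X is a leaf — visit X.
  Visit F.
  At F: go right to G.
    At G: go left to Y.
      Y is a leaf — visit Y.
    Visit G.
    At G: no right child.
Visit Q.
At Q: go right to J.
  At J: go left to S.
    At S: go left to C.
      C is a leaf — visit C.
    Visit S.
    At S: go right to V.
      V is a leaf — visit V.
  Visit J.
  At J: go right to Z.
    At Z: no left child.
    Visit Z.
    At Z: go right to L.
      At L: no left child.
      Visit L.
      At L: go right to U.
        At U: go left to R.
          R is a leaf — visit R.
        Visit U.
        At U: go right to B.
          B is a leaf — visit B.

X F Y G Q C S V J Z L R U B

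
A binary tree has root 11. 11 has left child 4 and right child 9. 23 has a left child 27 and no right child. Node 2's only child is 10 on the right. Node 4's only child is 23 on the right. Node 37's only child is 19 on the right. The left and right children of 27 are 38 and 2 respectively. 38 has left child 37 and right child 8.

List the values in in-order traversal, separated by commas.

4, 37, 19, 38, 8, 27, 2, 10, 23, 11, 9

In-order visits the left subtree, then the node, then the right subtree.
At 11: go left to 4.
  At 4: no left child.
  Visit 4.
  At 4: go right to 23.
    At 23: go left to 27.
      At 27: go left to 38.
        At 38: go left to 37.
          At 37: no left child.
          Visit 37.
          At 37: go right to 19.
            19 is a leaf — visit 19.
        Visit 38.
        At 38: go right to 8.
          8 is a leaf — visit 8.
      Visit 27.
      At 27: go right to 2.
        At 2: no left child.
        Visit 2.
        At 2: go right to 10.
          10 is a leaf — visit 10.
    Visit 23.
    At 23: no right child.
Visit 11.
At 11: go right to 9.
  9 is a leaf — visit 9.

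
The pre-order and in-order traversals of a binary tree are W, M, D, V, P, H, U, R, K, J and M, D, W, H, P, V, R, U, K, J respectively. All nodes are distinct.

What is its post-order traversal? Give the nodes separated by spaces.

The first element of pre-order is the root; it splits in-order into left and right subtrees.
Root W: left subtree has 2 nodes {M, D}, right has 7 {H, P, V, R, U, K, J}.
  Root M: left subtree has 0 nodes { }, right has 1 {D}.
  Root V: left subtree has 2 nodes {H, P}, right has 4 {R, U, K, J}.
    Root P: left subtree has 1 node {H}, right has 0 { }.
    Root U: left subtree has 1 node {R}, right has 2 {K, J}.
      Root K: left subtree has 0 nodes { }, right has 1 {J}.

D M H P R J K U V W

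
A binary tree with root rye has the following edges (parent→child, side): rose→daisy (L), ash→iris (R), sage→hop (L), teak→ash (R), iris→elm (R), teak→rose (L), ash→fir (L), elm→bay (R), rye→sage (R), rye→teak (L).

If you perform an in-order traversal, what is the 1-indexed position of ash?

5

In-order visits the left subtree, then the node, then the right subtree.
At rye: go left to teak.
  At teak: go left to rose.
    At rose: go left to daisy.
      daisy is a leaf — visit daisy.
    Visit rose.
    At rose: no right child.
  Visit teak.
  At teak: go right to ash.
    At ash: go left to fir.
      fir is a leaf — visit fir.
    Visit ash.
    At ash: go right to iris.
      At iris: no left child.
      Visit iris.
      At iris: go right to elm.
        At elm: no left child.
        Visit elm.
        At elm: go right to bay.
          bay is a leaf — visit bay.
Visit rye.
At rye: go right to sage.
  At sage: go left to hop.
    hop is a leaf — visit hop.
  Visit sage.
  At sage: no right child.
Full in-order sequence: daisy, rose, teak, fir, ash, iris, elm, bay, rye, hop, sage.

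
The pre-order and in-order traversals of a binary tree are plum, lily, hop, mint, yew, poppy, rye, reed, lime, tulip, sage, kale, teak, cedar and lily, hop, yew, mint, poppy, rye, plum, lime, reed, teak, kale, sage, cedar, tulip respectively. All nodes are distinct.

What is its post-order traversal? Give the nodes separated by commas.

The first element of pre-order is the root; it splits in-order into left and right subtrees.
Root plum: left subtree has 6 nodes {lily, hop, yew, mint, poppy, rye}, right has 7 {lime, reed, teak, kale, sage, cedar, tulip}.
  Root lily: left subtree has 0 nodes { }, right has 5 {hop, yew, mint, poppy, rye}.
    Root hop: left subtree has 0 nodes { }, right has 4 {yew, mint, poppy, rye}.
      Root mint: left subtree has 1 node {yew}, right has 2 {poppy, rye}.
        Root poppy: left subtree has 0 nodes { }, right has 1 {rye}.
  Root reed: left subtree has 1 node {lime}, right has 5 {teak, kale, sage, cedar, tulip}.
    Root tulip: left subtree has 4 nodes {teak, kale, sage, cedar}, right has 0 { }.
      Root sage: left subtree has 2 nodes {teak, kale}, right has 1 {cedar}.
        Root kale: left subtree has 1 node {teak}, right has 0 { }.

yew, rye, poppy, mint, hop, lily, lime, teak, kale, cedar, sage, tulip, reed, plum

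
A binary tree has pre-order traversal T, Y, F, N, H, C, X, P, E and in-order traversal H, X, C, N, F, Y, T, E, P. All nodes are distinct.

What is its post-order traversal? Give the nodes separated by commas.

The first element of pre-order is the root; it splits in-order into left and right subtrees.
Root T: left subtree has 6 nodes {H, X, C, N, F, Y}, right has 2 {E, P}.
  Root Y: left subtree has 5 nodes {H, X, C, N, F}, right has 0 { }.
    Root F: left subtree has 4 nodes {H, X, C, N}, right has 0 { }.
      Root N: left subtree has 3 nodes {H, X, C}, right has 0 { }.
        Root H: left subtree has 0 nodes { }, right has 2 {X, C}.
          Root C: left subtree has 1 node {X}, right has 0 { }.
  Root P: left subtree has 1 node {E}, right has 0 { }.

X, C, H, N, F, Y, E, P, T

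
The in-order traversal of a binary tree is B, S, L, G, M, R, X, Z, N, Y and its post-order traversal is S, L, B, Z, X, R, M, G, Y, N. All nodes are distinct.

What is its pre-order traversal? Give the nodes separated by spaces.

The last element of post-order is the root; it splits in-order into left and right subtrees.
Root N: left subtree has 8 nodes {B, S, L, G, M, R, X, Z}, right has 1 {Y}.
  Root G: left subtree has 3 nodes {B, S, L}, right has 4 {M, R, X, Z}.
    Root B: left subtree has 0 nodes { }, right has 2 {S, L}.
      Root L: left subtree has 1 node {S}, right has 0 { }.
    Root M: left subtree has 0 nodes { }, right has 3 {R, X, Z}.
      Root R: left subtree has 0 nodes { }, right has 2 {X, Z}.
        Root X: left subtree has 0 nodes { }, right has 1 {Z}.

N G B L S M R X Z Y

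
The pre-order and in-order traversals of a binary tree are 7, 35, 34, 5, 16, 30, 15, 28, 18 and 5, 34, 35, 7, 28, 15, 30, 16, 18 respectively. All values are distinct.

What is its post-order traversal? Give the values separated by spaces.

The first element of pre-order is the root; it splits in-order into left and right subtrees.
Root 7: left subtree has 3 nodes {5, 34, 35}, right has 5 {28, 15, 30, 16, 18}.
  Root 35: left subtree has 2 nodes {5, 34}, right has 0 { }.
    Root 34: left subtree has 1 node {5}, right has 0 { }.
  Root 16: left subtree has 3 nodes {28, 15, 30}, right has 1 {18}.
    Root 30: left subtree has 2 nodes {28, 15}, right has 0 { }.
      Root 15: left subtree has 1 node {28}, right has 0 { }.

5 34 35 28 15 30 18 16 7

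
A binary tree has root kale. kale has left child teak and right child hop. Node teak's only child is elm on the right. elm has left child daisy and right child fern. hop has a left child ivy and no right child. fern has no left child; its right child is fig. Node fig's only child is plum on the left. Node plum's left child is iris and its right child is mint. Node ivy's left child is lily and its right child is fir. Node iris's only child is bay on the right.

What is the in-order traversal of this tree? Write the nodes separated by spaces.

teak daisy elm fern iris bay plum mint fig kale lily ivy fir hop

In-order visits the left subtree, then the node, then the right subtree.
At kale: go left to teak.
  At teak: no left child.
  Visit teak.
  At teak: go right to elm.
    At elm: go left to daisy.
      daisy is a leaf — visit daisy.
    Visit elm.
    At elm: go right to fern.
      At fern: no left child.
      Visit fern.
      At fern: go right to fig.
        At fig: go left to plum.
          At plum: go left to iris.
            At iris: no left child.
            Visit iris.
            At iris: go right to bay.
              bay is a leaf — visit bay.
          Visit plum.
          At plum: go right to mint.
            mint is a leaf — visit mint.
        Visit fig.
        At fig: no right child.
Visit kale.
At kale: go right to hop.
  At hop: go left to ivy.
    At ivy: go left to lily.
      lily is a leaf — visit lily.
    Visit ivy.
    At ivy: go right to fir.
      fir is a leaf — visit fir.
  Visit hop.
  At hop: no right child.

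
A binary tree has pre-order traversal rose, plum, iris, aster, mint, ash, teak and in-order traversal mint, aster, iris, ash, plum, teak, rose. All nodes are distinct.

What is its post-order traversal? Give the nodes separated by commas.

mint, aster, ash, iris, teak, plum, rose

The first element of pre-order is the root; it splits in-order into left and right subtrees.
Root rose: left subtree has 6 nodes {mint, aster, iris, ash, plum, teak}, right has 0 { }.
  Root plum: left subtree has 4 nodes {mint, aster, iris, ash}, right has 1 {teak}.
    Root iris: left subtree has 2 nodes {mint, aster}, right has 1 {ash}.
      Root aster: left subtree has 1 node {mint}, right has 0 { }.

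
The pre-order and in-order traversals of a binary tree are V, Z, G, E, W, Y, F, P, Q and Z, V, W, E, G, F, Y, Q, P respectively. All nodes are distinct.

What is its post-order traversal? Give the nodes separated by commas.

The first element of pre-order is the root; it splits in-order into left and right subtrees.
Root V: left subtree has 1 node {Z}, right has 7 {W, E, G, F, Y, Q, P}.
  Root G: left subtree has 2 nodes {W, E}, right has 4 {F, Y, Q, P}.
    Root E: left subtree has 1 node {W}, right has 0 { }.
    Root Y: left subtree has 1 node {F}, right has 2 {Q, P}.
      Root P: left subtree has 1 node {Q}, right has 0 { }.

Z, W, E, F, Q, P, Y, G, V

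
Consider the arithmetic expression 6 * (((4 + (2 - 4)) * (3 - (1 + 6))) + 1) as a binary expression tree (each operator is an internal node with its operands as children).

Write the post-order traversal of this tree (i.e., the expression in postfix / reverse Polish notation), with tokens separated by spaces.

Post-order on an expression tree gives postfix notation: for each operator, emit left operand, right operand, then the operator.

6 4 2 4 - + 3 1 6 + - * 1 + *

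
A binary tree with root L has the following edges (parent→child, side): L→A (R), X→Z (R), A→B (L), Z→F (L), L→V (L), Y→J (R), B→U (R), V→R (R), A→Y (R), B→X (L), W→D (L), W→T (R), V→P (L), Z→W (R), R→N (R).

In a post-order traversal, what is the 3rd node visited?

R

Post-order visits the left subtree, then the right subtree, then the node.
At L: go left to V.
  At V: go left to P.
    P is a leaf — visit P.
  At V: go right to R.
    At R: no left child.
    At R: go right to N.
      N is a leaf — visit N.
    Visit R.
  Visit V.
At L: go right to A.
  At A: go left to B.
    At B: go left to X.
      At X: no left child.
      At X: go right to Z.
        At Z: go left to F.
          F is a leaf — visit F.
        At Z: go right to W.
          At W: go left to D.
            D is a leaf — visit D.
          At W: go right to T.
            T is a leaf — visit T.
          Visit W.
        Visit Z.
      Visit X.
    At B: go right to U.
      U is a leaf — visit U.
    Visit B.
  At A: go right to Y.
    At Y: no left child.
    At Y: go right to J.
      J is a leaf — visit J.
    Visit Y.
  Visit A.
Visit L.
Full post-order sequence: P, N, R, V, F, D, T, W, Z, X, U, B, J, Y, A, L.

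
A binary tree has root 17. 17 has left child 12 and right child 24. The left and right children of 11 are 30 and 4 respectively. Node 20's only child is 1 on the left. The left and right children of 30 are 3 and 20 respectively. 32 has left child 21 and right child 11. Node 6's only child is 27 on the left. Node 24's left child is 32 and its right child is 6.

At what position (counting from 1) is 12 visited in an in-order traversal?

In-order visits the left subtree, then the node, then the right subtree.
At 17: go left to 12.
  12 is a leaf — visit 12.
Visit 17.
At 17: go right to 24.
  At 24: go left to 32.
    At 32: go left to 21.
      21 is a leaf — visit 21.
    Visit 32.
    At 32: go right to 11.
      At 11: go left to 30.
        At 30: go left to 3.
          3 is a leaf — visit 3.
        Visit 30.
        At 30: go right to 20.
          At 20: go left to 1.
            1 is a leaf — visit 1.
          Visit 20.
          At 20: no right child.
      Visit 11.
      At 11: go right to 4.
        4 is a leaf — visit 4.
  Visit 24.
  At 24: go right to 6.
    At 6: go left to 27.
      27 is a leaf — visit 27.
    Visit 6.
    At 6: no right child.
Full in-order sequence: 12, 17, 21, 32, 3, 30, 1, 20, 11, 4, 24, 27, 6.

1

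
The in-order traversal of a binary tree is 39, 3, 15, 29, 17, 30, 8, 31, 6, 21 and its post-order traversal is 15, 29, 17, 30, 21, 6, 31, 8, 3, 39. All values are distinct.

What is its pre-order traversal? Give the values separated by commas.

39, 3, 8, 30, 17, 29, 15, 31, 6, 21

The last element of post-order is the root; it splits in-order into left and right subtrees.
Root 39: left subtree has 0 nodes { }, right has 9 {3, 15, 29, 17, 30, 8, 31, 6, 21}.
  Root 3: left subtree has 0 nodes { }, right has 8 {15, 29, 17, 30, 8, 31, 6, 21}.
    Root 8: left subtree has 4 nodes {15, 29, 17, 30}, right has 3 {31, 6, 21}.
      Root 30: left subtree has 3 nodes {15, 29, 17}, right has 0 { }.
        Root 17: left subtree has 2 nodes {15, 29}, right has 0 { }.
          Root 29: left subtree has 1 node {15}, right has 0 { }.
      Root 31: left subtree has 0 nodes { }, right has 2 {6, 21}.
        Root 6: left subtree has 0 nodes { }, right has 1 {21}.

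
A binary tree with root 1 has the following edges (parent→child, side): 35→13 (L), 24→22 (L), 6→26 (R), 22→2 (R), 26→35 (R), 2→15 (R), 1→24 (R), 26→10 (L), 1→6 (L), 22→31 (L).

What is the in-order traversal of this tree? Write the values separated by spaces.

In-order visits the left subtree, then the node, then the right subtree.
At 1: go left to 6.
  At 6: no left child.
  Visit 6.
  At 6: go right to 26.
    At 26: go left to 10.
      10 is a leaf — visit 10.
    Visit 26.
    At 26: go right to 35.
      At 35: go left to 13.
        13 is a leaf — visit 13.
      Visit 35.
      At 35: no right child.
Visit 1.
At 1: go right to 24.
  At 24: go left to 22.
    At 22: go left to 31.
      31 is a leaf — visit 31.
    Visit 22.
    At 22: go right to 2.
      At 2: no left child.
      Visit 2.
      At 2: go right to 15.
        15 is a leaf — visit 15.
  Visit 24.
  At 24: no right child.

6 10 26 13 35 1 31 22 2 15 24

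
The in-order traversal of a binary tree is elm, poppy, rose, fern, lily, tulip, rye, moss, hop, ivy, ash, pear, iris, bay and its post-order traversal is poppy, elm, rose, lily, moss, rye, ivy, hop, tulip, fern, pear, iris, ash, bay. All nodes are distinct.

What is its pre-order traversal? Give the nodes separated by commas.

bay, ash, fern, rose, elm, poppy, tulip, lily, hop, rye, moss, ivy, iris, pear

The last element of post-order is the root; it splits in-order into left and right subtrees.
Root bay: left subtree has 13 nodes {elm, poppy, rose, fern, lily, tulip, rye, moss, hop, ivy, ash, pear, iris}, right has 0 { }.
  Root ash: left subtree has 10 nodes {elm, poppy, rose, fern, lily, tulip, rye, moss, hop, ivy}, right has 2 {pear, iris}.
    Root fern: left subtree has 3 nodes {elm, poppy, rose}, right has 6 {lily, tulip, rye, moss, hop, ivy}.
      Root rose: left subtree has 2 nodes {elm, poppy}, right has 0 { }.
        Root elm: left subtree has 0 nodes { }, right has 1 {poppy}.
      Root tulip: left subtree has 1 node {lily}, right has 4 {rye, moss, hop, ivy}.
        Root hop: left subtree has 2 nodes {rye, moss}, right has 1 {ivy}.
          Root rye: left subtree has 0 nodes { }, right has 1 {moss}.
    Root iris: left subtree has 1 node {pear}, right has 0 { }.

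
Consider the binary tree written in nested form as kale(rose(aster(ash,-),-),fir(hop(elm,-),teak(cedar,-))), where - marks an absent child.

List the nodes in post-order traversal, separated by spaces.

ash aster rose elm hop cedar teak fir kale

Post-order visits the left subtree, then the right subtree, then the node.
At kale: go left to rose.
  At rose: go left to aster.
    At aster: go left to ash.
      ash is a leaf — visit ash.
    At aster: no right child.
    Visit aster.
  At rose: no right child.
  Visit rose.
At kale: go right to fir.
  At fir: go left to hop.
    At hop: go left to elm.
      elm is a leaf — visit elm.
    At hop: no right child.
    Visit hop.
  At fir: go right to teak.
    At teak: go left to cedar.
      cedar is a leaf — visit cedar.
    At teak: no right child.
    Visit teak.
  Visit fir.
Visit kale.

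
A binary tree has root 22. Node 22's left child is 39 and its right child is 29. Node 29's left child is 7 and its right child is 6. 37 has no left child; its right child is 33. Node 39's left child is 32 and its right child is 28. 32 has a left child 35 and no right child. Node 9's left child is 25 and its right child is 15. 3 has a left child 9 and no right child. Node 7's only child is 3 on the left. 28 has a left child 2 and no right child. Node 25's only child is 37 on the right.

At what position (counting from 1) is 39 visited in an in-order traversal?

3

In-order visits the left subtree, then the node, then the right subtree.
At 22: go left to 39.
  At 39: go left to 32.
    At 32: go left to 35.
      35 is a leaf — visit 35.
    Visit 32.
    At 32: no right child.
  Visit 39.
  At 39: go right to 28.
    At 28: go left to 2.
      2 is a leaf — visit 2.
    Visit 28.
    At 28: no right child.
Visit 22.
At 22: go right to 29.
  At 29: go left to 7.
    At 7: go left to 3.
      At 3: go left to 9.
        At 9: go left to 25.
          At 25: no left child.
          Visit 25.
          At 25: go right to 37.
            At 37: no left child.
            Visit 37.
            At 37: go right to 33.
              33 is a leaf — visit 33.
        Visit 9.
        At 9: go right to 15.
          15 is a leaf — visit 15.
      Visit 3.
      At 3: no right child.
    Visit 7.
    At 7: no right child.
  Visit 29.
  At 29: go right to 6.
    6 is a leaf — visit 6.
Full in-order sequence: 35, 32, 39, 2, 28, 22, 25, 37, 33, 9, 15, 3, 7, 29, 6.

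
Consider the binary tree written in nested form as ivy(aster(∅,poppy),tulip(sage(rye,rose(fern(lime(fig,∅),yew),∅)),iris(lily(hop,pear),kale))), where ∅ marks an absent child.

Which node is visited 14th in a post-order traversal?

Post-order visits the left subtree, then the right subtree, then the node.
At ivy: go left to aster.
  At aster: no left child.
  At aster: go right to poppy.
    poppy is a leaf — visit poppy.
  Visit aster.
At ivy: go right to tulip.
  At tulip: go left to sage.
    At sage: go left to rye.
      rye is a leaf — visit rye.
    At sage: go right to rose.
      At rose: go left to fern.
        At fern: go left to lime.
          At lime: go left to fig.
            fig is a leaf — visit fig.
          At lime: no right child.
          Visit lime.
        At fern: go right to yew.
          yew is a leaf — visit yew.
        Visit fern.
      At rose: no right child.
      Visit rose.
    Visit sage.
  At tulip: go right to iris.
    At iris: go left to lily.
      At lily: go left to hop.
        hop is a leaf — visit hop.
      At lily: go right to pear.
        pear is a leaf — visit pear.
      Visit lily.
    At iris: go right to kale.
      kale is a leaf — visit kale.
    Visit iris.
  Visit tulip.
Visit ivy.
Full post-order sequence: poppy, aster, rye, fig, lime, yew, fern, rose, sage, hop, pear, lily, kale, iris, tulip, ivy.

iris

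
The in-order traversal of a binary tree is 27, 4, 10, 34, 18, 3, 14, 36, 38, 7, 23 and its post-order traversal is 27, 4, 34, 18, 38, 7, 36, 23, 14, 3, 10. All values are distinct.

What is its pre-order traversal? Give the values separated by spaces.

The last element of post-order is the root; it splits in-order into left and right subtrees.
Root 10: left subtree has 2 nodes {27, 4}, right has 8 {34, 18, 3, 14, 36, 38, 7, 23}.
  Root 4: left subtree has 1 node {27}, right has 0 { }.
  Root 3: left subtree has 2 nodes {34, 18}, right has 5 {14, 36, 38, 7, 23}.
    Root 18: left subtree has 1 node {34}, right has 0 { }.
    Root 14: left subtree has 0 nodes { }, right has 4 {36, 38, 7, 23}.
      Root 23: left subtree has 3 nodes {36, 38, 7}, right has 0 { }.
        Root 36: left subtree has 0 nodes { }, right has 2 {38, 7}.
          Root 7: left subtree has 1 node {38}, right has 0 { }.

10 4 27 3 18 34 14 23 36 7 38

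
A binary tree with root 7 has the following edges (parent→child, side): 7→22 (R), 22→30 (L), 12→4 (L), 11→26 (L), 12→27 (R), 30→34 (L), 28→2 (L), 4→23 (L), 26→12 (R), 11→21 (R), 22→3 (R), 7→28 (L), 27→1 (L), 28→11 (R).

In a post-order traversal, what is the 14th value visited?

22

Post-order visits the left subtree, then the right subtree, then the node.
At 7: go left to 28.
  At 28: go left to 2.
    2 is a leaf — visit 2.
  At 28: go right to 11.
    At 11: go left to 26.
      At 26: no left child.
      At 26: go right to 12.
        At 12: go left to 4.
          At 4: go left to 23.
            23 is a leaf — visit 23.
          At 4: no right child.
          Visit 4.
        At 12: go right to 27.
          At 27: go left to 1.
            1 is a leaf — visit 1.
          At 27: no right child.
          Visit 27.
        Visit 12.
      Visit 26.
    At 11: go right to 21.
      21 is a leaf — visit 21.
    Visit 11.
  Visit 28.
At 7: go right to 22.
  At 22: go left to 30.
    At 30: go left to 34.
      34 is a leaf — visit 34.
    At 30: no right child.
    Visit 30.
  At 22: go right to 3.
    3 is a leaf — visit 3.
  Visit 22.
Visit 7.
Full post-order sequence: 2, 23, 4, 1, 27, 12, 26, 21, 11, 28, 34, 30, 3, 22, 7.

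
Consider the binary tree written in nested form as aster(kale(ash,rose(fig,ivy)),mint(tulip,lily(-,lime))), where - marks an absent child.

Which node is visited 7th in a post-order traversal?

Post-order visits the left subtree, then the right subtree, then the node.
At aster: go left to kale.
  At kale: go left to ash.
    ash is a leaf — visit ash.
  At kale: go right to rose.
    At rose: go left to fig.
      fig is a leaf — visit fig.
    At rose: go right to ivy.
      ivy is a leaf — visit ivy.
    Visit rose.
  Visit kale.
At aster: go right to mint.
  At mint: go left to tulip.
    tulip is a leaf — visit tulip.
  At mint: go right to lily.
    At lily: no left child.
    At lily: go right to lime.
      lime is a leaf — visit lime.
    Visit lily.
  Visit mint.
Visit aster.
Full post-order sequence: ash, fig, ivy, rose, kale, tulip, lime, lily, mint, aster.

lime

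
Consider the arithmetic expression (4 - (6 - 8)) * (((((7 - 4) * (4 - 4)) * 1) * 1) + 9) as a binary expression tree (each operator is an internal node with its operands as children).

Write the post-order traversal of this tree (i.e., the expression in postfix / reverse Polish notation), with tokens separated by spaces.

4 6 8 - - 7 4 - 4 4 - * 1 * 1 * 9 + *

Post-order on an expression tree gives postfix notation: for each operator, emit left operand, right operand, then the operator.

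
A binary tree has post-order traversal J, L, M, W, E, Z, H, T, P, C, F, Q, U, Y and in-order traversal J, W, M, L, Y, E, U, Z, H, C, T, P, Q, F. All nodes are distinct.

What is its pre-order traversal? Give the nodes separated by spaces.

The last element of post-order is the root; it splits in-order into left and right subtrees.
Root Y: left subtree has 4 nodes {J, W, M, L}, right has 9 {E, U, Z, H, C, T, P, Q, F}.
  Root W: left subtree has 1 node {J}, right has 2 {M, L}.
    Root M: left subtree has 0 nodes { }, right has 1 {L}.
  Root U: left subtree has 1 node {E}, right has 7 {Z, H, C, T, P, Q, F}.
    Root Q: left subtree has 5 nodes {Z, H, C, T, P}, right has 1 {F}.
      Root C: left subtree has 2 nodes {Z, H}, right has 2 {T, P}.
        Root H: left subtree has 1 node {Z}, right has 0 { }.
        Root P: left subtree has 1 node {T}, right has 0 { }.

Y W J M L U E Q C H Z P T F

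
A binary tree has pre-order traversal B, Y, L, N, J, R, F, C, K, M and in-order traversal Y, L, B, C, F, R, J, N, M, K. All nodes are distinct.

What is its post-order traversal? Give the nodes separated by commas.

L, Y, C, F, R, J, M, K, N, B

The first element of pre-order is the root; it splits in-order into left and right subtrees.
Root B: left subtree has 2 nodes {Y, L}, right has 7 {C, F, R, J, N, M, K}.
  Root Y: left subtree has 0 nodes { }, right has 1 {L}.
  Root N: left subtree has 4 nodes {C, F, R, J}, right has 2 {M, K}.
    Root J: left subtree has 3 nodes {C, F, R}, right has 0 { }.
      Root R: left subtree has 2 nodes {C, F}, right has 0 { }.
        Root F: left subtree has 1 node {C}, right has 0 { }.
    Root K: left subtree has 1 node {M}, right has 0 { }.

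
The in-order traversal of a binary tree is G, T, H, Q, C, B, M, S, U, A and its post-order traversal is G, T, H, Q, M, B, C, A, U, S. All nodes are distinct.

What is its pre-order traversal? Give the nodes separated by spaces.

S C Q H T G B M U A

The last element of post-order is the root; it splits in-order into left and right subtrees.
Root S: left subtree has 7 nodes {G, T, H, Q, C, B, M}, right has 2 {U, A}.
  Root C: left subtree has 4 nodes {G, T, H, Q}, right has 2 {B, M}.
    Root Q: left subtree has 3 nodes {G, T, H}, right has 0 { }.
      Root H: left subtree has 2 nodes {G, T}, right has 0 { }.
        Root T: left subtree has 1 node {G}, right has 0 { }.
    Root B: left subtree has 0 nodes { }, right has 1 {M}.
  Root U: left subtree has 0 nodes { }, right has 1 {A}.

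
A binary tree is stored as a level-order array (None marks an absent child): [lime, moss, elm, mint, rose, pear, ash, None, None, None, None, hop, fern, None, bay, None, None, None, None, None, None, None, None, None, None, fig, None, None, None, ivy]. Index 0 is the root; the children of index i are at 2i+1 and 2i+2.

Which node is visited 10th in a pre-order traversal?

Pre-order visits the node, then its left subtree, then its right subtree.
Visit lime.
At lime: go left to moss.
  Visit moss.
  At moss: go left to mint.
    mint is a leaf — visit mint.
  At moss: go right to rose.
    rose is a leaf — visit rose.
At lime: go right to elm.
  Visit elm.
  At elm: go left to pear.
    Visit pear.
    At pear: go left to hop.
      hop is a leaf — visit hop.
    At pear: go right to fern.
      Visit fern.
      At fern: go left to fig.
        fig is a leaf — visit fig.
      At fern: no right child.
  At elm: go right to ash.
    Visit ash.
    At ash: no left child.
    At ash: go right to bay.
      Visit bay.
      At bay: go left to ivy.
        ivy is a leaf — visit ivy.
      At bay: no right child.
Full pre-order sequence: lime, moss, mint, rose, elm, pear, hop, fern, fig, ash, bay, ivy.

ash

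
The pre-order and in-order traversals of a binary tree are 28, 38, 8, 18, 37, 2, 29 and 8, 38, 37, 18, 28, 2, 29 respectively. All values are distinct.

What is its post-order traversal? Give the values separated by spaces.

The first element of pre-order is the root; it splits in-order into left and right subtrees.
Root 28: left subtree has 4 nodes {8, 38, 37, 18}, right has 2 {2, 29}.
  Root 38: left subtree has 1 node {8}, right has 2 {37, 18}.
    Root 18: left subtree has 1 node {37}, right has 0 { }.
  Root 2: left subtree has 0 nodes { }, right has 1 {29}.

8 37 18 38 29 2 28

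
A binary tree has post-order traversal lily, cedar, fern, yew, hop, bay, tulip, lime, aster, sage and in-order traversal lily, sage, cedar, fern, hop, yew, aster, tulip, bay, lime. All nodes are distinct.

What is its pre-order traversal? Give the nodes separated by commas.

sage, lily, aster, hop, fern, cedar, yew, lime, tulip, bay

The last element of post-order is the root; it splits in-order into left and right subtrees.
Root sage: left subtree has 1 node {lily}, right has 8 {cedar, fern, hop, yew, aster, tulip, bay, lime}.
  Root aster: left subtree has 4 nodes {cedar, fern, hop, yew}, right has 3 {tulip, bay, lime}.
    Root hop: left subtree has 2 nodes {cedar, fern}, right has 1 {yew}.
      Root fern: left subtree has 1 node {cedar}, right has 0 { }.
    Root lime: left subtree has 2 nodes {tulip, bay}, right has 0 { }.
      Root tulip: left subtree has 0 nodes { }, right has 1 {bay}.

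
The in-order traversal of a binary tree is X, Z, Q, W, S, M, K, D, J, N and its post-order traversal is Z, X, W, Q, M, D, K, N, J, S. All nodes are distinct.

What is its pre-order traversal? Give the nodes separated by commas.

The last element of post-order is the root; it splits in-order into left and right subtrees.
Root S: left subtree has 4 nodes {X, Z, Q, W}, right has 5 {M, K, D, J, N}.
  Root Q: left subtree has 2 nodes {X, Z}, right has 1 {W}.
    Root X: left subtree has 0 nodes { }, right has 1 {Z}.
  Root J: left subtree has 3 nodes {M, K, D}, right has 1 {N}.
    Root K: left subtree has 1 node {M}, right has 1 {D}.

S, Q, X, Z, W, J, K, M, D, N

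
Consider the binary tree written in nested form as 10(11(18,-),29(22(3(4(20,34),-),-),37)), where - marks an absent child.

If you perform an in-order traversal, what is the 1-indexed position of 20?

4

In-order visits the left subtree, then the node, then the right subtree.
At 10: go left to 11.
  At 11: go left to 18.
    18 is a leaf — visit 18.
  Visit 11.
  At 11: no right child.
Visit 10.
At 10: go right to 29.
  At 29: go left to 22.
    At 22: go left to 3.
      At 3: go left to 4.
        At 4: go left to 20.
          20 is a leaf — visit 20.
        Visit 4.
        At 4: go right to 34.
          34 is a leaf — visit 34.
      Visit 3.
      At 3: no right child.
    Visit 22.
    At 22: no right child.
  Visit 29.
  At 29: go right to 37.
    37 is a leaf — visit 37.
Full in-order sequence: 18, 11, 10, 20, 4, 34, 3, 22, 29, 37.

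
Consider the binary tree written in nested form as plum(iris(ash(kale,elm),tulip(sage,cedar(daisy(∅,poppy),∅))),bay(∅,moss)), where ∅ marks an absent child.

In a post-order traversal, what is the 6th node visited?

Post-order visits the left subtree, then the right subtree, then the node.
At plum: go left to iris.
  At iris: go left to ash.
    At ash: go left to kale.
      kale is a leaf — visit kale.
    At ash: go right to elm.
      elm is a leaf — visit elm.
    Visit ash.
  At iris: go right to tulip.
    At tulip: go left to sage.
      sage is a leaf — visit sage.
    At tulip: go right to cedar.
      At cedar: go left to daisy.
        At daisy: no left child.
        At daisy: go right to poppy.
          poppy is a leaf — visit poppy.
        Visit daisy.
      At cedar: no right child.
      Visit cedar.
    Visit tulip.
  Visit iris.
At plum: go right to bay.
  At bay: no left child.
  At bay: go right to moss.
    moss is a leaf — visit moss.
  Visit bay.
Visit plum.
Full post-order sequence: kale, elm, ash, sage, poppy, daisy, cedar, tulip, iris, moss, bay, plum.

daisy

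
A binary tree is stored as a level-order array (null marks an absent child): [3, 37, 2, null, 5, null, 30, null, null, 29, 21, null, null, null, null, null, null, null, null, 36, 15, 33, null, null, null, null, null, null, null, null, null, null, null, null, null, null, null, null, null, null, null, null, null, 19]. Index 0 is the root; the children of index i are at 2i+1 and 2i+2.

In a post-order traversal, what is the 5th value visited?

Post-order visits the left subtree, then the right subtree, then the node.
At 3: go left to 37.
  At 37: no left child.
  At 37: go right to 5.
    At 5: go left to 29.
      At 29: go left to 36.
        36 is a leaf — visit 36.
      At 29: go right to 15.
        15 is a leaf — visit 15.
      Visit 29.
    At 5: go right to 21.
      At 21: go left to 33.
        At 33: go left to 19.
          19 is a leaf — visit 19.
        At 33: no right child.
        Visit 33.
      At 21: no right child.
      Visit 21.
    Visit 5.
  Visit 37.
At 3: go right to 2.
  At 2: no left child.
  At 2: go right to 30.
    30 is a leaf — visit 30.
  Visit 2.
Visit 3.
Full post-order sequence: 36, 15, 29, 19, 33, 21, 5, 37, 30, 2, 3.

33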